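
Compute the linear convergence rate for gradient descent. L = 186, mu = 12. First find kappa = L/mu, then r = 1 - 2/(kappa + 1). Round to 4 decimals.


Step 1: Compute the condition number.
kappa = L/mu = 186/12 = 15.5
Step 2: Compute the convergence rate.
r = 1 - 2/(kappa + 1) = 1 - 2*mu/(L + mu) = (L - mu)/(L + mu) = 174/198 = 0.8788


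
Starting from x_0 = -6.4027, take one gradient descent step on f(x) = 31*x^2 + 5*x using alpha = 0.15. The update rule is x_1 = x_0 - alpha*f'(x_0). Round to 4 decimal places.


We compute the gradient at x_0 and apply the update.
f'(x) = 62*x + 5
f'(-6.4027) = 62*-6.4027 + 5 = -391.9674
x_1 = -6.4027 - 0.15*-391.9674 = 52.3924


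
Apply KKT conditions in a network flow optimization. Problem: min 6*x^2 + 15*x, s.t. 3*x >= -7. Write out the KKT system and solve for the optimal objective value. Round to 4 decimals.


Step 1: Try lambda = 0 (constraint inactive).
Stationarity: 2*6*x + 15 = 0
x* = -15/(2*6) = -1.25
Check constraint: 3*-1.25 = -3.75 >= -7 -- satisfied.
Step 2: Compute optimal value.
f(x*) = 6*(-1.25)^2 + 15*(-1.25) = -9.375


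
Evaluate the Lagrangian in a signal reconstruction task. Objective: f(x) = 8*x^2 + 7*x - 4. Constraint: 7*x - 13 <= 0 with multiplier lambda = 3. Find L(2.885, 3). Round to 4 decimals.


Step 1: Evaluate f(x).
f(2.885) = 8*2.885^2 + 7*2.885 - 4 = 82.7808
Step 2: Evaluate g(x).
g(2.885) = 7*2.885 - 13 = 7.195
Step 3: Compute Lagrangian.
L = 82.7808 + 3*7.195 = 104.3658


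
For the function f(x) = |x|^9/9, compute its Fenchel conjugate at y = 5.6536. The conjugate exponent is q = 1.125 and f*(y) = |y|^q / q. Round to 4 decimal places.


The conjugate exponent q satisfies 1/p + 1/q = 1.
p = 9, so q = 9/(9 - 1) = 1.125
|y|^q = 5.6536^1.125 = 7.0205
f*(5.6536) = 7.0205 / 1.125 = 6.2404


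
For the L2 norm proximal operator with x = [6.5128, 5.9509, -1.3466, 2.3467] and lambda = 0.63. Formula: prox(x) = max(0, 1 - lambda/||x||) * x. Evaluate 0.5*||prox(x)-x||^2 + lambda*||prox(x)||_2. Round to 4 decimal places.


Step 1: Compute ||x||.
||x|| = 9.2277
Step 2: Compute scaling factor.
scale = max(0, 1 - 0.63/9.2277) = 0.9317
Step 3: prox(x) = [6.0682, 5.5446, -1.2547, 2.1865]
||prox(x)|| = 8.5977
Step 4: Proximal objective.
0.5*||prox-x||^2 = 0.1985
lambda*||prox|| = 5.4166
Total = 5.615


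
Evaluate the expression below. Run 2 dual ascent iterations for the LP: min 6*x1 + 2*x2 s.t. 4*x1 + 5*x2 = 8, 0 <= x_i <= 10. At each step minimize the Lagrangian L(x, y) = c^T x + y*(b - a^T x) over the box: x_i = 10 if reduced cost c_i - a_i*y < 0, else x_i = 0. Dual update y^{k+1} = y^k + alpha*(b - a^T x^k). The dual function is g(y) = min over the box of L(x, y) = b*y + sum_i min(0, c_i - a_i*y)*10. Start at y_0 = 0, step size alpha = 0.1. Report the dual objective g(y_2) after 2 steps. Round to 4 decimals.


Dual ascent for LP: min 6*x1 + 2*x2, 4*x1 + 5*x2 = 8, 0 <= x_i <= 10
Step 1: y^k = 0.0, reduced costs: (6.0, 2.0)
  x^k = (0.0, 0.0), subgradient = b - a^T x = 8.0
  y^{k+1} = 0.0 + 0.1*8.0 = 0.8
Step 2: y^k = 0.8, reduced costs: (2.8, -2.0)
  x^k = (0.0, 10.0), subgradient = b - a^T x = -42.0
  y^{k+1} = 0.8 + 0.1*-42.0 = -3.4
Dual objective at y_2 = -3.4: reduced costs (19.6, 19.0), box minimizer x = (0.0, 0.0)
g(y_2) = b*y + (c1 - a1*y)*x1 + (c2 - a2*y)*x2 = 8*(-3.4) + 19.6*0.0 + 19.0*0.0 = -27.2 + 0.0 + 0.0 = -27.2


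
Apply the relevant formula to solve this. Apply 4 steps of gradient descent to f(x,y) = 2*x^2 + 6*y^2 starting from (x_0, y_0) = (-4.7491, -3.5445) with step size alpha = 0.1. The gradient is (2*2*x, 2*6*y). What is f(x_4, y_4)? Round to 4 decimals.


Gradient descent on f(x,y) = 2*x^2 + 6*y^2.
Starting point: (-4.7491, -3.5445), alpha = 0.1
Step 1: grad_x = 2*2*-4.7491 = -18.9964, grad_y = 2*6*-3.5445 = -42.534
  x_1 = -4.7491 - 0.1*-18.9964 = -2.8495
  y_1 = -3.5445 - 0.1*-42.534 = 0.7089
Step 2: grad_x = 2*2*-2.8495 = -11.3978, grad_y = 2*6*0.7089 = 8.5068
  x_2 = -2.8495 - 0.1*-11.3978 = -1.7097
  y_2 = 0.7089 - 0.1*8.5068 = -0.1418
Step 3: grad_x = 2*2*-1.7097 = -6.8387, grad_y = 2*6*-0.1418 = -1.7014
  x_3 = -1.7097 - 0.1*-6.8387 = -1.0258
  y_3 = -0.1418 - 0.1*-1.7014 = 0.0284
Step 4: grad_x = 2*2*-1.0258 = -4.1032, grad_y = 2*6*0.0284 = 0.3403
  x_4 = -1.0258 - 0.1*-4.1032 = -0.6155
  y_4 = 0.0284 - 0.1*0.3403 = -0.0057
f(-0.6155, -0.0057) = 2*(-0.6155)^2 + 6*(-0.0057)^2 = 0.7578


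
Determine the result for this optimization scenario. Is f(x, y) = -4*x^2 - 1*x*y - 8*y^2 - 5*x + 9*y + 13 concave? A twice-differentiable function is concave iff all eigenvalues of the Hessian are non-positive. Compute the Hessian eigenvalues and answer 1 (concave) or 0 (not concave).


The Hessian of f(x,y) = -4*x^2 - 1*x*y - 8*y^2 - 5*x + 9*y + 13 is:
H = [[-8, -1], [-1, -16]]
Trace = -8 - 16 = -24
Determinant = -8*-16 - (-1)^2 = 127
Discriminant = (-24)^2 - 4*127 = 68.0
Eigenvalues: lambda_1 = -16.1231, lambda_2 = -7.8769
The function is concave.

1


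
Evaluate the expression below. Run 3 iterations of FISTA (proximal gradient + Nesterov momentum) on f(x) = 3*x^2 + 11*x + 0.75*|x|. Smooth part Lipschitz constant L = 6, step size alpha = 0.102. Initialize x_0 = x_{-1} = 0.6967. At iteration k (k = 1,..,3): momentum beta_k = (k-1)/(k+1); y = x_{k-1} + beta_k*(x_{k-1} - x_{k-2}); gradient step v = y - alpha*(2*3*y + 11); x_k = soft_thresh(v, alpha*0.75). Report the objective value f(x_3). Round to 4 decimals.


FISTA on f(x) = 3*x^2 + 11*x + 0.75*|x|
L = 6, alpha = 0.102
Iteration 1: beta = 0.0, y = 0.6967 + 0.0*(0.6967 - 0.6967) = 0.6967
  grad(y) = 15.1802, v = y - alpha*grad = -0.8517
  prox(v) = soft_thresh(-0.8517, 0.0765) = -0.7752
Iteration 2: beta = 0.3333, y = -0.7752 + 0.3333*(-0.7752 - 0.6967) = -1.2658
  grad(y) = 3.4052, v = y - alpha*grad = -1.6131
  prox(v) = soft_thresh(-1.6131, 0.0765) = -1.5366
Iteration 3: beta = 0.5, y = -1.5366 + 0.5*(-1.5366 + 0.7752) = -1.9174
  grad(y) = -0.5042, v = y - alpha*grad = -1.8659
  prox(v) = soft_thresh(-1.8659, 0.0765) = -1.7894
f(x_3) = 3*(-1.7894)^2 + 11*(-1.7894) + 0.75*|-1.7894| = -8.7355


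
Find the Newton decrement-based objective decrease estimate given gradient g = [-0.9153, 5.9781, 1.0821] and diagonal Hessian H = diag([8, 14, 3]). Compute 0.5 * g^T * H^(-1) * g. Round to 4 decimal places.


Step 1: H is diagonal, so H^(-1) * g = [-0.1144, 0.427, 0.3607].
Step 2: g^T H^(-1) g = sum_i g_i^2 / H_ii
  = (-0.9153)^2/8 + (5.9781)^2/14 + (1.0821)^2/3
  = 0.1047 + 2.5527 + 0.3903 = 3.0477
Step 3: Objective decrease = 0.5 * g^T H^(-1) g = 1.5239


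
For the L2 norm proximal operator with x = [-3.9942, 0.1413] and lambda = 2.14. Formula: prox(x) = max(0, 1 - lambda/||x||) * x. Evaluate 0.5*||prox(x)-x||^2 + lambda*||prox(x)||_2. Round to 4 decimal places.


Step 1: Compute ||x||.
||x|| = 3.9967
Step 2: Compute scaling factor.
scale = max(0, 1 - 2.14/3.9967) = 0.4646
Step 3: prox(x) = [-1.8555, 0.0656]
||prox(x)|| = 1.8567
Step 4: Proximal objective.
0.5*||prox-x||^2 = 2.2898
lambda*||prox|| = 3.9733
Total = 6.2631


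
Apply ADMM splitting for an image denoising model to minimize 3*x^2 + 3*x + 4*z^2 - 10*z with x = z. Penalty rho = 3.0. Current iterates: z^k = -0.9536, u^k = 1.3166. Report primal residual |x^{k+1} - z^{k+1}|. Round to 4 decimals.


ADMM iteration with rho = 3.0, z^k = -0.9536, u^k = 1.3166
Step 1: x-update.
Minimize 3*x^2 + 3*x + (3.0/2)*(x + 0.9536 + 1.3166)^2
FOC: (2*3 + 3.0)*x = -3 + 3.0*(-0.9536 - 1.3166)
x^{k+1} = -1.0901
Step 2: z-update.
Minimize 4*z^2 - 10*z + (3.0/2)*(-1.0901 - z + 1.3166)^2
FOC: (2*4 + 3.0)*z = 10 + 3.0*(-1.0901 + 1.3166)
z^{k+1} = 0.9709
Step 3: u-update.
u^{k+1} = 1.3166 - 1.0901 - 0.9709 = -0.7443
Step 4: Primal residual = |-1.0901 - 0.9709| = 2.0609


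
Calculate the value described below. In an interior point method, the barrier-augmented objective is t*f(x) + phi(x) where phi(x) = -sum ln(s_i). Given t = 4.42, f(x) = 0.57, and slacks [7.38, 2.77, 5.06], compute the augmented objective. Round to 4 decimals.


Step 1: Compute log-barrier.
ln values: [1.9988, 1.0188, 1.6214]
phi = -(1.9988 + 1.0188 + 1.6214) = -4.639
Step 2: Compute augmented objective.
t*f(x) = 4.42*0.57 = 2.5194
Total = 2.5194 - 4.639 = -2.1196


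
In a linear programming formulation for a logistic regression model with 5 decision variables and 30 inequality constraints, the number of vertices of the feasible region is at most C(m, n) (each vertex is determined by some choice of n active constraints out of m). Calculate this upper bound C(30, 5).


Each vertex corresponds to some choice of n active constraints out of m, so the number of vertices is at most C(m, n) = m! / (n!(m-n)!).
m = 30, n = 5
Numerator: 30 * 29 * 28 * 27 * 26
Denominator: 5! = 120
C(30, 5) = 142506


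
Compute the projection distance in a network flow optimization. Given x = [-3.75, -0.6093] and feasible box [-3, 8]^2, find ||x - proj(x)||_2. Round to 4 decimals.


Project each component onto [-3, 8].
clip(-3.75) = -3.0, clip(-0.6093) = -0.6093
Projection = [-3.0, -0.6093]
Squared diffs: [0.5625, 0.0]
Distance = sqrt(0.5625) = 0.75


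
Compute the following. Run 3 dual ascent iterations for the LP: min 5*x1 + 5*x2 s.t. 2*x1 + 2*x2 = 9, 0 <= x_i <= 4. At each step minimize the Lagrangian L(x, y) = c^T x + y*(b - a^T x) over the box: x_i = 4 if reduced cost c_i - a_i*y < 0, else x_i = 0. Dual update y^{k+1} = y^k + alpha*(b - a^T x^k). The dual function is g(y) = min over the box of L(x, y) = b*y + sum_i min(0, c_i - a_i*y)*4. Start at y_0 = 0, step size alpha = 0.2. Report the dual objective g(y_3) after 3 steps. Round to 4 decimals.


Dual ascent for LP: min 5*x1 + 5*x2, 2*x1 + 2*x2 = 9, 0 <= x_i <= 4
Step 1: y^k = 0.0, reduced costs: (5.0, 5.0)
  x^k = (0.0, 0.0), subgradient = b - a^T x = 9.0
  y^{k+1} = 0.0 + 0.2*9.0 = 1.8
Step 2: y^k = 1.8, reduced costs: (1.4, 1.4)
  x^k = (0.0, 0.0), subgradient = b - a^T x = 9.0
  y^{k+1} = 1.8 + 0.2*9.0 = 3.6
Step 3: y^k = 3.6, reduced costs: (-2.2, -2.2)
  x^k = (4.0, 4.0), subgradient = b - a^T x = -7.0
  y^{k+1} = 3.6 + 0.2*-7.0 = 2.2
Dual objective at y_3 = 2.2: reduced costs (0.6, 0.6), box minimizer x = (0.0, 0.0)
g(y_3) = b*y + (c1 - a1*y)*x1 + (c2 - a2*y)*x2 = 9*2.2 + 0.6*0.0 + 0.6*0.0 = 19.8 + 0.0 + 0.0 = 19.8


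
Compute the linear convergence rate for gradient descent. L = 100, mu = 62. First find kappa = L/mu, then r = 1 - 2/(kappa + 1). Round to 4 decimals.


Step 1: Compute the condition number.
kappa = L/mu = 100/62 = 1.6129
Step 2: Compute the convergence rate.
r = 1 - 2/(kappa + 1) = 1 - 2*mu/(L + mu) = (L - mu)/(L + mu) = 38/162 = 0.2346


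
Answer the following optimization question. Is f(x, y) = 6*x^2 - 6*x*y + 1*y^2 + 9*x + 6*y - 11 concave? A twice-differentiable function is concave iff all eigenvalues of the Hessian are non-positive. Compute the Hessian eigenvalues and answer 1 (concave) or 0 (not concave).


The Hessian of f(x,y) = 6*x^2 - 6*x*y + 1*y^2 + 9*x + 6*y - 11 is:
H = [[12, -6], [-6, 2]]
Trace = 12 + 2 = 14
Determinant = 12*2 - (-6)^2 = -12
Discriminant = (14)^2 - 4*-12 = 244.0
Eigenvalues: lambda_1 = -0.8102, lambda_2 = 14.8102
The function is not concave.

0


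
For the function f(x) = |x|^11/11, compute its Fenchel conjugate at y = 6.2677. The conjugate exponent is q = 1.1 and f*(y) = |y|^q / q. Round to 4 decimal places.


The conjugate exponent q satisfies 1/p + 1/q = 1.
p = 11, so q = 11/(11 - 1) = 1.1
|y|^q = 6.2677^1.1 = 7.5304
f*(6.2677) = 7.5304 / 1.1 = 6.8458


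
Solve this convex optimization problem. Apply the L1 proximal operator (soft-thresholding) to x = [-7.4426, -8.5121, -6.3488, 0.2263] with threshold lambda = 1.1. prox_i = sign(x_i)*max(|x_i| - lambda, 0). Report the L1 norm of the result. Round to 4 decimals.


Soft-thresholding with lambda = 1.1:
prox(-7.4426) = sign(-7.4426)*max(|-7.4426| - 1.1, 0) = -6.3426
prox(-8.5121) = sign(-8.5121)*max(|-8.5121| - 1.1, 0) = -7.4121
prox(-6.3488) = sign(-6.3488)*max(|-6.3488| - 1.1, 0) = -5.2488
prox(0.2263) = sign(0.2263)*max(|0.2263| - 1.1, 0) = 0.0
prox(x) = [-6.3426, -7.4121, -5.2488, 0.0]
||prox(x)||_1 = 6.3426 + 7.4121 + 5.2488 + 0.0 = 19.0035


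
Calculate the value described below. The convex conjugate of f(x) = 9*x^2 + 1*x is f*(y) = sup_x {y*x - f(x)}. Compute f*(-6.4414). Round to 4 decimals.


f*(y) = sup_x {y*x - a*x^2 - b*x} = sup_x {(y-b)*x - a*x^2}
FOC: (y - b) - 2a*x = 0 => x* = (y - b)/(2a)
x* = (-6.4414 - 1)/(2*9) = -0.4134
f*(-6.4414) = (y-b)^2/(4a) = (-6.4414 - 1)^2/(4*9)
= 55.3744/36 = 1.5382


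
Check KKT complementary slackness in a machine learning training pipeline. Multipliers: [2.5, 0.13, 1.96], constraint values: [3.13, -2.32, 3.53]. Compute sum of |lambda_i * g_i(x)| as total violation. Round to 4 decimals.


KKT complementary slackness check:
lambda_1 * g_1 = 2.5 * 3.13 = 7.825
lambda_2 * g_2 = 0.13 * -2.32 = -0.3016
lambda_3 * g_3 = 1.96 * 3.53 = 6.9188
Total violation = 7.825 + 0.3016 + 6.9188 = 15.0454


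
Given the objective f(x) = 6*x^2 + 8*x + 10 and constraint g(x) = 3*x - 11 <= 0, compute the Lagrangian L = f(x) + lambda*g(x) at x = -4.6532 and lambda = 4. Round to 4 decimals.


Step 1: Evaluate f(x).
f(-4.6532) = 6*(-4.6532)^2 + 8*(-4.6532) + 10 = 102.688
Step 2: Evaluate g(x).
g(-4.6532) = 3*-4.6532 - 11 = -24.9596
Step 3: Compute Lagrangian.
L = 102.688 + 4*-24.9596 = 2.8496


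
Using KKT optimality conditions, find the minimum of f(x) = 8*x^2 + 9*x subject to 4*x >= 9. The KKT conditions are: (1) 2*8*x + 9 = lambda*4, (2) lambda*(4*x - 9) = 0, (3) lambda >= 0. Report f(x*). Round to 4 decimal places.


Step 1: Try lambda = 0 (constraint inactive).
x_unc = -9/(2*8) = -0.5625
Check: 4*-0.5625 = -2.25 < 9 -- violated!
Step 2: Constraint must be active: 4*x = 9
x* = 9/4 = 2.25
lambda = (2*8*2.25 + 9)/4 = 11.25
Step 3: Compute optimal value.
f(x*) = 8*2.25^2 + 9*2.25 = 60.75


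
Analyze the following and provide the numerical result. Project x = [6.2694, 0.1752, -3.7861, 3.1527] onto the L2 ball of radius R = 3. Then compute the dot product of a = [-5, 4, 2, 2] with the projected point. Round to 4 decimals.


Step 1: Compute ||x|| (intermediates to 6 decimals).
||x|| = sqrt(6.2694^2 + 0.1752^2 + (-3.7861)^2 + 3.1527^2) = 7.975597
Step 2: Project.
Since ||x|| > R, scale = R/||x|| = 3/7.975597 = 0.376147, proj(x) = scale * x
proj(x) = [2.358216, 0.065901, -1.42413, 1.185879]
Step 3: Dot product.
a^T * proj(x) = -5*2.358216 + 4*0.065901 + 2*(-1.42413) + 2*1.185879 = -12.004


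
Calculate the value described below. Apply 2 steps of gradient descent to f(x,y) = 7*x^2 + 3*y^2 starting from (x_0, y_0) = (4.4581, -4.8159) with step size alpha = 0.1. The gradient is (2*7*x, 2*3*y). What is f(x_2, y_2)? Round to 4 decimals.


Gradient descent on f(x,y) = 7*x^2 + 3*y^2.
Starting point: (4.4581, -4.8159), alpha = 0.1
Step 1: grad_x = 2*7*4.4581 = 62.4134, grad_y = 2*3*-4.8159 = -28.8954
  x_1 = 4.4581 - 0.1*62.4134 = -1.7832
  y_1 = -4.8159 - 0.1*-28.8954 = -1.9264
Step 2: grad_x = 2*7*-1.7832 = -24.9654, grad_y = 2*3*-1.9264 = -11.5582
  x_2 = -1.7832 - 0.1*-24.9654 = 0.7133
  y_2 = -1.9264 - 0.1*-11.5582 = -0.7705
f(0.7133, -0.7705) = 7*0.7133^2 + 3*(-0.7705)^2 = 5.3428


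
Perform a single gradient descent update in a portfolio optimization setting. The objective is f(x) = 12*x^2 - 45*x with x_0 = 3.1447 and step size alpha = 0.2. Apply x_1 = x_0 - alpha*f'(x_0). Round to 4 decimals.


We compute the gradient at x_0 and apply the update.
f'(x) = 24*x - 45
f'(3.1447) = 24*3.1447 - 45 = 30.4728
x_1 = 3.1447 - 0.2*30.4728 = -2.9499


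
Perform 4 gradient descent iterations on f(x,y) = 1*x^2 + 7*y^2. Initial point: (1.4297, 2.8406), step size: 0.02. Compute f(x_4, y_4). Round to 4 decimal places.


Gradient descent on f(x,y) = 1*x^2 + 7*y^2.
Starting point: (1.4297, 2.8406), alpha = 0.02
Step 1: grad_x = 2*1*1.4297 = 2.8594, grad_y = 2*7*2.8406 = 39.7684
  x_1 = 1.4297 - 0.02*2.8594 = 1.3725
  y_1 = 2.8406 - 0.02*39.7684 = 2.0452
Step 2: grad_x = 2*1*1.3725 = 2.745, grad_y = 2*7*2.0452 = 28.6332
  x_2 = 1.3725 - 0.02*2.745 = 1.3176
  y_2 = 2.0452 - 0.02*28.6332 = 1.4726
Step 3: grad_x = 2*1*1.3176 = 2.6352, grad_y = 2*7*1.4726 = 20.6159
  x_3 = 1.3176 - 0.02*2.6352 = 1.2649
  y_3 = 1.4726 - 0.02*20.6159 = 1.0602
Step 4: grad_x = 2*1*1.2649 = 2.5298, grad_y = 2*7*1.0602 = 14.8435
  x_4 = 1.2649 - 0.02*2.5298 = 1.2143
  y_4 = 1.0602 - 0.02*14.8435 = 0.7634
f(1.2143, 0.7634) = 1*1.2143^2 + 7*0.7634^2 = 5.5538


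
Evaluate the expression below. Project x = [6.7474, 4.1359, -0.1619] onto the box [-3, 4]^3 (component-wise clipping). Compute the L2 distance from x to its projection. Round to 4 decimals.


Project each component onto [-3, 4].
clip(6.7474) = 4.0, clip(4.1359) = 4.0, clip(-0.1619) = -0.1619
Projection = [4.0, 4.0, -0.1619]
Squared diffs: [7.5482, 0.0185, 0.0]
Distance = sqrt(7.5667) = 2.7508


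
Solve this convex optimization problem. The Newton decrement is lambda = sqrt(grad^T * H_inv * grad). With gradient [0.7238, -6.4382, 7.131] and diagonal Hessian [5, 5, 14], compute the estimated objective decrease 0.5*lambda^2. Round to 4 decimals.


Step 1: H is diagonal, so H^(-1) * g = [0.1448, -1.2876, 0.5094].
Step 2: g^T H^(-1) g = sum_i g_i^2 / H_ii
  = (0.7238)^2/5 + (-6.4382)^2/5 + (7.131)^2/14
  = 0.1048 + 8.2901 + 3.6322 = 12.0271
Step 3: Objective decrease = 0.5 * g^T H^(-1) g = 6.0135


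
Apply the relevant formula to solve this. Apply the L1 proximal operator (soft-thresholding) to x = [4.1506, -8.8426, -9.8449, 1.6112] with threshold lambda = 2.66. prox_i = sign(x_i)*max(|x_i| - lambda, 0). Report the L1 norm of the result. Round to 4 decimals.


Soft-thresholding with lambda = 2.66:
prox(4.1506) = sign(4.1506)*max(|4.1506| - 2.66, 0) = 1.4906
prox(-8.8426) = sign(-8.8426)*max(|-8.8426| - 2.66, 0) = -6.1826
prox(-9.8449) = sign(-9.8449)*max(|-9.8449| - 2.66, 0) = -7.1849
prox(1.6112) = sign(1.6112)*max(|1.6112| - 2.66, 0) = 0.0
prox(x) = [1.4906, -6.1826, -7.1849, 0.0]
||prox(x)||_1 = 1.4906 + 6.1826 + 7.1849 + 0.0 = 14.8581


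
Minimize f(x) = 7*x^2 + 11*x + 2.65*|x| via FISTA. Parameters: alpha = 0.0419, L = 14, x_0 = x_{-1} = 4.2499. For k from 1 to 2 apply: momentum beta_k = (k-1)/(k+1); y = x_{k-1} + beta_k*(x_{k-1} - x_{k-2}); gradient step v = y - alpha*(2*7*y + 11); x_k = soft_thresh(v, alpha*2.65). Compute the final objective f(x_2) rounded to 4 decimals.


FISTA on f(x) = 7*x^2 + 11*x + 2.65*|x|
L = 14, alpha = 0.0419
Iteration 1: beta = 0.0, y = 4.2499 + 0.0*(4.2499 - 4.2499) = 4.2499
  grad(y) = 70.4986, v = y - alpha*grad = 1.296
  prox(v) = soft_thresh(1.296, 0.111) = 1.185
Iteration 2: beta = 0.3333, y = 1.185 + 0.3333*(1.185 - 4.2499) = 0.1633
  grad(y) = 13.2866, v = y - alpha*grad = -0.3934
  prox(v) = soft_thresh(-0.3934, 0.111) = -0.2823
f(x_2) = 7*(-0.2823)^2 + 11*(-0.2823) + 2.65*|-0.2823| = -1.7995


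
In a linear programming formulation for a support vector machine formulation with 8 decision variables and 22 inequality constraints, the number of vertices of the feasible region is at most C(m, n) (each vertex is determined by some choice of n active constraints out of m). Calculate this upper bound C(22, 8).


Each vertex corresponds to some choice of n active constraints out of m, so the number of vertices is at most C(m, n) = m! / (n!(m-n)!).
m = 22, n = 8
Numerator: 22 * 21 * 20 * 19 * 18 * 17 * 16 * 15
Denominator: 8! = 40320
C(22, 8) = 319770


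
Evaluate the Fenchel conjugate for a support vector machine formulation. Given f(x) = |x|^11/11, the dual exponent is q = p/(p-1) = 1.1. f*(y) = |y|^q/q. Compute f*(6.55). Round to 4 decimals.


The conjugate exponent q satisfies 1/p + 1/q = 1.
p = 11, so q = 11/(11 - 1) = 1.1
|y|^q = 6.55^1.1 = 7.9043
f*(6.55) = 7.9043 / 1.1 = 7.1858


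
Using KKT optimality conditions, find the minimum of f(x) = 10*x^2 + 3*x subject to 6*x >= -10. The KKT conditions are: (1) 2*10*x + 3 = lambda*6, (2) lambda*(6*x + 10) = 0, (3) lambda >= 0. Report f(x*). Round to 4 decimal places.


Step 1: Try lambda = 0 (constraint inactive).
Stationarity: 2*10*x + 3 = 0
x* = -3/(2*10) = -0.15
Check constraint: 6*-0.15 = -0.9 >= -10 -- satisfied.
Step 2: Compute optimal value.
f(x*) = 10*(-0.15)^2 + 3*(-0.15) = -0.225


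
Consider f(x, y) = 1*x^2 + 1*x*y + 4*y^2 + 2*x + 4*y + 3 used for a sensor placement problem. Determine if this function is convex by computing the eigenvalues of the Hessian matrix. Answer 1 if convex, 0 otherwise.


The Hessian of f(x,y) = 1*x^2 + 1*x*y + 4*y^2 + 2*x + 4*y + 3 is:
H = [[2, 1], [1, 8]]
Trace = 2 + 8 = 10
Determinant = 2*8 - (1)^2 = 15
Discriminant = (10)^2 - 4*15 = 40.0
Eigenvalues: lambda_1 = 1.8377, lambda_2 = 8.1623
The function is convex.

1


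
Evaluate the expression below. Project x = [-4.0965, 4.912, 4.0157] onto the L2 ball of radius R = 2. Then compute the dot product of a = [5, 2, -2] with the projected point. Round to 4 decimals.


Step 1: Compute ||x|| (intermediates to 6 decimals).
||x|| = sqrt((-4.0965)^2 + 4.912^2 + 4.0157^2) = 7.552146
Step 2: Project.
Since ||x|| > R, scale = R/||x|| = 2/7.552146 = 0.264825, proj(x) = scale * x
proj(x) = [-1.084856, 1.30082, 1.063458]
Step 3: Dot product.
a^T * proj(x) = 5*(-1.084856) + 2*1.30082 - 2*1.063458 = -4.9496


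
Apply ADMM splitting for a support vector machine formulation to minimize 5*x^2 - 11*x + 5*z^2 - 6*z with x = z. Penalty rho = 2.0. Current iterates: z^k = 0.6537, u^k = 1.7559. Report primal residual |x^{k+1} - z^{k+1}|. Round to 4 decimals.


ADMM iteration with rho = 2.0, z^k = 0.6537, u^k = 1.7559
Step 1: x-update.
Minimize 5*x^2 - 11*x + (2.0/2)*(x - 0.6537 + 1.7559)^2
FOC: (2*5 + 2.0)*x = 11 + 2.0*(0.6537 - 1.7559)
x^{k+1} = 0.733
Step 2: z-update.
Minimize 5*z^2 - 6*z + (2.0/2)*(0.733 - z + 1.7559)^2
FOC: (2*5 + 2.0)*z = 6 + 2.0*(0.733 + 1.7559)
z^{k+1} = 0.9148
Step 3: u-update.
u^{k+1} = 1.7559 + 0.733 - 0.9148 = 1.5741
Step 4: Primal residual = |0.733 - 0.9148| = 0.1818


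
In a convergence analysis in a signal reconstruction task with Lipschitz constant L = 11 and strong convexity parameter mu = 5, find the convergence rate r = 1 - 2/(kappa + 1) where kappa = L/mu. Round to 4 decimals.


Step 1: Compute the condition number.
kappa = L/mu = 11/5 = 2.2
Step 2: Compute the convergence rate.
r = 1 - 2/(kappa + 1) = 1 - 2*mu/(L + mu) = (L - mu)/(L + mu) = 6/16 = 0.375


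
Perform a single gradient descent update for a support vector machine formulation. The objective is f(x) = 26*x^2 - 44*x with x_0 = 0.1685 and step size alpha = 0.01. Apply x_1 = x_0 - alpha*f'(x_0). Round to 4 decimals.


We compute the gradient at x_0 and apply the update.
f'(x) = 52*x - 44
f'(0.1685) = 52*0.1685 - 44 = -35.238
x_1 = 0.1685 - 0.01*-35.238 = 0.5209


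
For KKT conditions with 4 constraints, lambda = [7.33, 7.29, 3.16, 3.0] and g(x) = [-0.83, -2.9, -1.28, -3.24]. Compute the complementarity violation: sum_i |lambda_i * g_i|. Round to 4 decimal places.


KKT complementary slackness check:
lambda_1 * g_1 = 7.33 * -0.83 = -6.0839
lambda_2 * g_2 = 7.29 * -2.9 = -21.141
lambda_3 * g_3 = 3.16 * -1.28 = -4.0448
lambda_4 * g_4 = 3.0 * -3.24 = -9.72
Total violation = 6.0839 + 21.141 + 4.0448 + 9.72 = 40.9897


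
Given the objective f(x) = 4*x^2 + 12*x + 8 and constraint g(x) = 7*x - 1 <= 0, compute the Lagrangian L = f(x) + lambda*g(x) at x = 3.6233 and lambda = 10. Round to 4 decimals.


Step 1: Evaluate f(x).
f(3.6233) = 4*3.6233^2 + 12*3.6233 + 8 = 103.9928
Step 2: Evaluate g(x).
g(3.6233) = 7*3.6233 - 1 = 24.3631
Step 3: Compute Lagrangian.
L = 103.9928 + 10*24.3631 = 347.6238


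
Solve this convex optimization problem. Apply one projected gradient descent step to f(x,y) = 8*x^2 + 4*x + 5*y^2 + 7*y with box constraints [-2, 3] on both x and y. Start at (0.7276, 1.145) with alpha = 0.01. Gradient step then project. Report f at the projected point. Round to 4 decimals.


Step 1: Compute gradient at (0.7276, 1.145).
grad_x = 2*8*0.7276 + 4 = 15.6416
grad_y = 2*5*1.145 + 7 = 18.45
Step 2: Gradient step.
x_raw = 0.7276 - 0.01*15.6416 = 0.5712
y_raw = 1.145 - 0.01*18.45 = 0.9605
Step 3: Project onto [-2, 3].
x_proj = clip(0.5712) = 0.5712
y_proj = clip(0.9605) = 0.9605
Step 4: Evaluate f.
f(0.5712, 0.9605) = 16.231


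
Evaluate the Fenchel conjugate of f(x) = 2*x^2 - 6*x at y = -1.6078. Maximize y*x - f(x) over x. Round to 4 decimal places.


f*(y) = sup_x {y*x - a*x^2 - b*x} = sup_x {(y-b)*x - a*x^2}
FOC: (y - b) - 2a*x = 0 => x* = (y - b)/(2a)
x* = (-1.6078 + 6)/(2*2) = 1.0981
f*(-1.6078) = (y-b)^2/(4a) = (-1.6078 + 6)^2/(4*2)
= 19.2914/8 = 2.4114


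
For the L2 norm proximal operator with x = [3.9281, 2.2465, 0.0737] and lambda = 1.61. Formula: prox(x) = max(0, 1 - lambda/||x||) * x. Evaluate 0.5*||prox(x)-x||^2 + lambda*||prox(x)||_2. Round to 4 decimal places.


Step 1: Compute ||x||.
||x|| = 4.5257
Step 2: Compute scaling factor.
scale = max(0, 1 - 1.61/4.5257) = 0.6443
Step 3: prox(x) = [2.5307, 1.4473, 0.0475]
||prox(x)|| = 2.9157
Step 4: Proximal objective.
0.5*||prox-x||^2 = 1.2961
lambda*||prox|| = 4.6943
Total = 5.9904


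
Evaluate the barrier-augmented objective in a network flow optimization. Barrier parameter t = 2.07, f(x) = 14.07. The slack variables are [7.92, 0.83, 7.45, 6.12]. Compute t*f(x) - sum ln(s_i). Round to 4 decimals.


Step 1: Compute log-barrier.
ln values: [2.0694, -0.1863, 2.0082, 1.8116]
phi = -(2.0694 - 0.1863 + 2.0082 + 1.8116) = -5.7028
Step 2: Compute augmented objective.
t*f(x) = 2.07*14.07 = 29.1249
Total = 29.1249 - 5.7028 = 23.4221


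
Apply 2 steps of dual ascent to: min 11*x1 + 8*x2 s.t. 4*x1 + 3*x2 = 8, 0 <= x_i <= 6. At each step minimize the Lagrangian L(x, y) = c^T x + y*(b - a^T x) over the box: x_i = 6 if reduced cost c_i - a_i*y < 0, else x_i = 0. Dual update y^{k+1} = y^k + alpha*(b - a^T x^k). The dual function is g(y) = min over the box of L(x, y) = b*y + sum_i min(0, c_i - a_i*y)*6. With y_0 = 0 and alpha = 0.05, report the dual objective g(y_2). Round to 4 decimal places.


Dual ascent for LP: min 11*x1 + 8*x2, 4*x1 + 3*x2 = 8, 0 <= x_i <= 6
Step 1: y^k = 0.0, reduced costs: (11.0, 8.0)
  x^k = (0.0, 0.0), subgradient = b - a^T x = 8.0
  y^{k+1} = 0.0 + 0.05*8.0 = 0.4
Step 2: y^k = 0.4, reduced costs: (9.4, 6.8)
  x^k = (0.0, 0.0), subgradient = b - a^T x = 8.0
  y^{k+1} = 0.4 + 0.05*8.0 = 0.8
Dual objective at y_2 = 0.8: reduced costs (7.8, 5.6), box minimizer x = (0.0, 0.0)
g(y_2) = b*y + (c1 - a1*y)*x1 + (c2 - a2*y)*x2 = 8*0.8 + 7.8*0.0 + 5.6*0.0 = 6.4 + 0.0 + 0.0 = 6.4


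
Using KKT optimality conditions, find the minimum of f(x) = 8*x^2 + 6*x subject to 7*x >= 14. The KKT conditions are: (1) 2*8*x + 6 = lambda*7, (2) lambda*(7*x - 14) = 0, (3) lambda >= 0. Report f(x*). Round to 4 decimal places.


Step 1: Try lambda = 0 (constraint inactive).
x_unc = -6/(2*8) = -0.375
Check: 7*-0.375 = -2.625 < 14 -- violated!
Step 2: Constraint must be active: 7*x = 14
x* = 14/7 = 2.0
lambda = (2*8*2.0 + 6)/7 = 5.4286
Step 3: Compute optimal value.
f(x*) = 8*2.0^2 + 6*2.0 = 44.0


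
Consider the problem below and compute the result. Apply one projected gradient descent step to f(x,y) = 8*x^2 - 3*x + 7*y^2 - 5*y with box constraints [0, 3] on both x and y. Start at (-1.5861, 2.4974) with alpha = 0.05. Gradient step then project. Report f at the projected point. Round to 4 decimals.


Step 1: Compute gradient at (-1.5861, 2.4974).
grad_x = 2*8*-1.5861 - 3 = -28.3776
grad_y = 2*7*2.4974 - 5 = 29.9636
Step 2: Gradient step.
x_raw = -1.5861 - 0.05*-28.3776 = -0.1672
y_raw = 2.4974 - 0.05*29.9636 = 0.9992
Step 3: Project onto [0, 3].
x_proj = clip(-0.1672) = 0.0
y_proj = clip(0.9992) = 0.9992
Step 4: Evaluate f.
f(0.0, 0.9992) = 1.993


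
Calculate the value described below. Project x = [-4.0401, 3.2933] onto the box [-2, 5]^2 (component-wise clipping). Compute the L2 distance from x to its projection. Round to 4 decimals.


Project each component onto [-2, 5].
clip(-4.0401) = -2.0, clip(3.2933) = 3.2933
Projection = [-2.0, 3.2933]
Squared diffs: [4.162, 0.0]
Distance = sqrt(4.162) = 2.0401


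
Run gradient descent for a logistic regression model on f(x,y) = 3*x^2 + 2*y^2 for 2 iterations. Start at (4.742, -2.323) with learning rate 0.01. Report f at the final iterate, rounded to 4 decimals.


Gradient descent on f(x,y) = 3*x^2 + 2*y^2.
Starting point: (4.742, -2.323), alpha = 0.01
Step 1: grad_x = 2*3*4.742 = 28.452, grad_y = 2*2*-2.323 = -9.292
  x_1 = 4.742 - 0.01*28.452 = 4.4575
  y_1 = -2.323 - 0.01*-9.292 = -2.2301
Step 2: grad_x = 2*3*4.4575 = 26.7449, grad_y = 2*2*-2.2301 = -8.9203
  x_2 = 4.4575 - 0.01*26.7449 = 4.19
  y_2 = -2.2301 - 0.01*-8.9203 = -2.1409
f(4.19, -2.1409) = 3*4.19^2 + 2*(-2.1409)^2 = 61.8358


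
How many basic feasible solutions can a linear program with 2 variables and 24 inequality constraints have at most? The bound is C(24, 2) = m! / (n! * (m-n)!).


Each vertex corresponds to some choice of n active constraints out of m, so the number of vertices is at most C(m, n) = m! / (n!(m-n)!).
m = 24, n = 2
Numerator: 24 * 23
Denominator: 2! = 2
C(24, 2) = 276


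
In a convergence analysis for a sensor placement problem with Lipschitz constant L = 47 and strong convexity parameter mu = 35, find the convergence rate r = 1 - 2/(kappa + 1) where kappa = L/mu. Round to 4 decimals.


Step 1: Compute the condition number.
kappa = L/mu = 47/35 = 1.3429
Step 2: Compute the convergence rate.
r = 1 - 2/(kappa + 1) = 1 - 2*mu/(L + mu) = (L - mu)/(L + mu) = 12/82 = 0.1463


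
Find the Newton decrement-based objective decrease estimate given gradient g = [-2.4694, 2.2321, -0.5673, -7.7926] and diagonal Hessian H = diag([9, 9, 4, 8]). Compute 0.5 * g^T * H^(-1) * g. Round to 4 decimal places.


Step 1: H is diagonal, so H^(-1) * g = [-0.2744, 0.248, -0.1418, -0.9741].
Step 2: g^T H^(-1) g = sum_i g_i^2 / H_ii
  = (-2.4694)^2/9 + (2.2321)^2/9 + (-0.5673)^2/4 + (-7.7926)^2/8
  = 0.6775 + 0.5536 + 0.0805 + 7.5906 = 8.9022
Step 3: Objective decrease = 0.5 * g^T H^(-1) g = 4.4511


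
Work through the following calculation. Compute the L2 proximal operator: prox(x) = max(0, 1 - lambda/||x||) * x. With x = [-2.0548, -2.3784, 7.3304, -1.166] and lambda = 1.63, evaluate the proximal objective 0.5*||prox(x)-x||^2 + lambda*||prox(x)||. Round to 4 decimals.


Step 1: Compute ||x||.
||x|| = 8.0606
Step 2: Compute scaling factor.
scale = max(0, 1 - 1.63/8.0606) = 0.7978
Step 3: prox(x) = [-1.6393, -1.8974, 5.8481, -0.9302]
||prox(x)|| = 6.4306
Step 4: Proximal objective.
0.5*||prox-x||^2 = 1.3285
lambda*||prox|| = 10.4819
Total = 11.8103


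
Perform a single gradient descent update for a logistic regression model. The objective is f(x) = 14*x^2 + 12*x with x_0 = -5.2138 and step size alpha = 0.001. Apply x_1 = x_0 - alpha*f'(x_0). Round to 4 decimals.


We compute the gradient at x_0 and apply the update.
f'(x) = 28*x + 12
f'(-5.2138) = 28*-5.2138 + 12 = -133.9864
x_1 = -5.2138 - 0.001*-133.9864 = -5.0798


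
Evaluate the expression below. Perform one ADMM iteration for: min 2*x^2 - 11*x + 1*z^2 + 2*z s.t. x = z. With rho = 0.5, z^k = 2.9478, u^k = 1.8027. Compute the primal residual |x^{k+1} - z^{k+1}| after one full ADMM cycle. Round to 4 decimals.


ADMM iteration with rho = 0.5, z^k = 2.9478, u^k = 1.8027
Step 1: x-update.
Minimize 2*x^2 - 11*x + (0.5/2)*(x - 2.9478 + 1.8027)^2
FOC: (2*2 + 0.5)*x = 11 + 0.5*(2.9478 - 1.8027)
x^{k+1} = 2.5717
Step 2: z-update.
Minimize 1*z^2 + 2*z + (0.5/2)*(2.5717 - z + 1.8027)^2
FOC: (2*1 + 0.5)*z = -2 + 0.5*(2.5717 + 1.8027)
z^{k+1} = 0.0749
Step 3: u-update.
u^{k+1} = 1.8027 + 2.5717 - 0.0749 = 4.2995
Step 4: Primal residual = |2.5717 - 0.0749| = 2.4968


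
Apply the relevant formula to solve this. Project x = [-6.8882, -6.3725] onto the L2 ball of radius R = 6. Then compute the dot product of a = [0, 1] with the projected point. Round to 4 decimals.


Step 1: Compute ||x|| (intermediates to 6 decimals).
||x|| = sqrt((-6.8882)^2 + (-6.3725)^2) = 9.383819
Step 2: Project.
Since ||x|| > R, scale = R/||x|| = 6/9.383819 = 0.639399, proj(x) = scale * x
proj(x) = [-4.404308, -4.07457]
Step 3: Dot product.
a^T * proj(x) = 0*(-4.404308) + 1*(-4.07457) = -4.0746


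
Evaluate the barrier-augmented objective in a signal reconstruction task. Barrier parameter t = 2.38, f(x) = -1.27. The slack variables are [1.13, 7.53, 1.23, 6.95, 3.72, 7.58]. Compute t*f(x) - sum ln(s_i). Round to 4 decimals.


Step 1: Compute log-barrier.
ln values: [0.1222, 2.0189, 0.207, 1.9387, 1.3137, 2.0255]
phi = -(0.1222 + 2.0189 + 0.207 + 1.9387 + 1.3137 + 2.0255) = -7.6261
Step 2: Compute augmented objective.
t*f(x) = 2.38*-1.27 = -3.0226
Total = -3.0226 - 7.6261 = -10.6487


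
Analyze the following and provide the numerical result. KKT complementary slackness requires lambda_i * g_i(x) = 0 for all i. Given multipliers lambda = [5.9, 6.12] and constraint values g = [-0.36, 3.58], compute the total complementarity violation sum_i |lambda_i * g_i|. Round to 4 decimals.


KKT complementary slackness check:
lambda_1 * g_1 = 5.9 * -0.36 = -2.124
lambda_2 * g_2 = 6.12 * 3.58 = 21.9096
Total violation = 2.124 + 21.9096 = 24.0336


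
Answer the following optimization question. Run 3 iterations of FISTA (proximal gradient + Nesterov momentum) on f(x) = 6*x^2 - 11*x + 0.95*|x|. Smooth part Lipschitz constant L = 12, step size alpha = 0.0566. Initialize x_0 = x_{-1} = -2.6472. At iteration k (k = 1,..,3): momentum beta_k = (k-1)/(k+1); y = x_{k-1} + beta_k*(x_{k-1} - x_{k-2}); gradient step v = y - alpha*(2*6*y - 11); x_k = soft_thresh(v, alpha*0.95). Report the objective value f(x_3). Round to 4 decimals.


FISTA on f(x) = 6*x^2 - 11*x + 0.95*|x|
L = 12, alpha = 0.0566
Iteration 1: beta = 0.0, y = -2.6472 + 0.0*(-2.6472 + 2.6472) = -2.6472
  grad(y) = -42.7664, v = y - alpha*grad = -0.2266
  prox(v) = soft_thresh(-0.2266, 0.0538) = -0.1729
Iteration 2: beta = 0.3333, y = -0.1729 + 0.3333*(-0.1729 + 2.6472) = 0.6519
  grad(y) = -3.1768, v = y - alpha*grad = 0.8317
  prox(v) = soft_thresh(0.8317, 0.0538) = 0.778
Iteration 3: beta = 0.5, y = 0.778 + 0.5*(0.778 + 0.1729) = 1.2534
  grad(y) = 4.0406, v = y - alpha*grad = 1.0247
  prox(v) = soft_thresh(1.0247, 0.0538) = 0.9709
f(x_3) = 6*0.9709^2 - 11*0.9709 + 0.95*|0.9709| = -4.1016


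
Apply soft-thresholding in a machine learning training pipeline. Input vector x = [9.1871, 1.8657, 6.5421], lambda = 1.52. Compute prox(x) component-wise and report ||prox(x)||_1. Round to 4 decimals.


Soft-thresholding with lambda = 1.52:
prox(9.1871) = sign(9.1871)*max(|9.1871| - 1.52, 0) = 7.6671
prox(1.8657) = sign(1.8657)*max(|1.8657| - 1.52, 0) = 0.3457
prox(6.5421) = sign(6.5421)*max(|6.5421| - 1.52, 0) = 5.0221
prox(x) = [7.6671, 0.3457, 5.0221]
||prox(x)||_1 = 7.6671 + 0.3457 + 5.0221 = 13.0349


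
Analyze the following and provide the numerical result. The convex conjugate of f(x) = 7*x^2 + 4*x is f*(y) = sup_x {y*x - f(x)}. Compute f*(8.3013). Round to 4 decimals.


f*(y) = sup_x {y*x - a*x^2 - b*x} = sup_x {(y-b)*x - a*x^2}
FOC: (y - b) - 2a*x = 0 => x* = (y - b)/(2a)
x* = (8.3013 - 4)/(2*7) = 0.3072
f*(8.3013) = (y-b)^2/(4a) = (8.3013 - 4)^2/(4*7)
= 18.5012/28 = 0.6608


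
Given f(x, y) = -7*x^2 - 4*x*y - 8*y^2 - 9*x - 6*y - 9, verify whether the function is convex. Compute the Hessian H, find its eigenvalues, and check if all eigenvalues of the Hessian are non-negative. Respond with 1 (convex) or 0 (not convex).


The Hessian of f(x,y) = -7*x^2 - 4*x*y - 8*y^2 - 9*x - 6*y - 9 is:
H = [[-14, -4], [-4, -16]]
Trace = -14 - 16 = -30
Determinant = -14*-16 - (-4)^2 = 208
Discriminant = (-30)^2 - 4*208 = 68.0
Eigenvalues: lambda_1 = -19.1231, lambda_2 = -10.8769
The function is not convex.

0


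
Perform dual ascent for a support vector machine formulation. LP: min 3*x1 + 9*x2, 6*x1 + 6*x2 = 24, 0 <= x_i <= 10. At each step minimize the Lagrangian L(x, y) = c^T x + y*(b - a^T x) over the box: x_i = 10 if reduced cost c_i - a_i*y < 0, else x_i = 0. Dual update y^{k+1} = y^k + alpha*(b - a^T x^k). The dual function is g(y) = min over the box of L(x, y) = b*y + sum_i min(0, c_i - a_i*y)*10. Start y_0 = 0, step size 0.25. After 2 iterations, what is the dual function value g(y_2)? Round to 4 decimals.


Dual ascent for LP: min 3*x1 + 9*x2, 6*x1 + 6*x2 = 24, 0 <= x_i <= 10
Step 1: y^k = 0.0, reduced costs: (3.0, 9.0)
  x^k = (0.0, 0.0), subgradient = b - a^T x = 24.0
  y^{k+1} = 0.0 + 0.25*24.0 = 6.0
Step 2: y^k = 6.0, reduced costs: (-33.0, -27.0)
  x^k = (10.0, 10.0), subgradient = b - a^T x = -96.0
  y^{k+1} = 6.0 + 0.25*-96.0 = -18.0
Dual objective at y_2 = -18.0: reduced costs (111.0, 117.0), box minimizer x = (0.0, 0.0)
g(y_2) = b*y + (c1 - a1*y)*x1 + (c2 - a2*y)*x2 = 24*(-18.0) + 111.0*0.0 + 117.0*0.0 = -432.0 + 0.0 + 0.0 = -432.0


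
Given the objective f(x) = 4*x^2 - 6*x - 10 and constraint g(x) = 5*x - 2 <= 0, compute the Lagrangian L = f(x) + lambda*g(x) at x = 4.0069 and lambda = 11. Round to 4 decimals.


Step 1: Evaluate f(x).
f(4.0069) = 4*4.0069^2 - 6*4.0069 - 10 = 30.1796
Step 2: Evaluate g(x).
g(4.0069) = 5*4.0069 - 2 = 18.0345
Step 3: Compute Lagrangian.
L = 30.1796 + 11*18.0345 = 228.5591


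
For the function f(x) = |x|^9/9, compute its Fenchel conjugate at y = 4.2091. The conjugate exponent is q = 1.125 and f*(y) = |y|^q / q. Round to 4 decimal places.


The conjugate exponent q satisfies 1/p + 1/q = 1.
p = 9, so q = 9/(9 - 1) = 1.125
|y|^q = 4.2091^1.125 = 5.0375
f*(4.2091) = 5.0375 / 1.125 = 4.4778


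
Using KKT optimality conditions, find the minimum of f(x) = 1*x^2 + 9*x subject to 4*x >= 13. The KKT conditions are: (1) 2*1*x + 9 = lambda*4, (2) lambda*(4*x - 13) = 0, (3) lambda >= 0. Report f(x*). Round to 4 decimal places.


Step 1: Try lambda = 0 (constraint inactive).
x_unc = -9/(2*1) = -4.5
Check: 4*-4.5 = -18.0 < 13 -- violated!
Step 2: Constraint must be active: 4*x = 13
x* = 13/4 = 3.25
lambda = (2*1*3.25 + 9)/4 = 3.875
Step 3: Compute optimal value.
f(x*) = 1*3.25^2 + 9*3.25 = 39.8125


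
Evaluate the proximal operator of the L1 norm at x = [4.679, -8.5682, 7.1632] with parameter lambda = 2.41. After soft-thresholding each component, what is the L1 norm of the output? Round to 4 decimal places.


Soft-thresholding with lambda = 2.41:
prox(4.679) = sign(4.679)*max(|4.679| - 2.41, 0) = 2.269
prox(-8.5682) = sign(-8.5682)*max(|-8.5682| - 2.41, 0) = -6.1582
prox(7.1632) = sign(7.1632)*max(|7.1632| - 2.41, 0) = 4.7532
prox(x) = [2.269, -6.1582, 4.7532]
||prox(x)||_1 = 2.269 + 6.1582 + 4.7532 = 13.1804


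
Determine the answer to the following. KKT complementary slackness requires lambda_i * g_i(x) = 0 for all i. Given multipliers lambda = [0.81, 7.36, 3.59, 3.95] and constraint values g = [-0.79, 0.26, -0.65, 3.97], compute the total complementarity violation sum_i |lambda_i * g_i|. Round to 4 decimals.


KKT complementary slackness check:
lambda_1 * g_1 = 0.81 * -0.79 = -0.6399
lambda_2 * g_2 = 7.36 * 0.26 = 1.9136
lambda_3 * g_3 = 3.59 * -0.65 = -2.3335
lambda_4 * g_4 = 3.95 * 3.97 = 15.6815
Total violation = 0.6399 + 1.9136 + 2.3335 + 15.6815 = 20.5685


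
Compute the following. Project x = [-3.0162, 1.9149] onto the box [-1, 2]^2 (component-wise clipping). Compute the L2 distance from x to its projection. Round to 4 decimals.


Project each component onto [-1, 2].
clip(-3.0162) = -1.0, clip(1.9149) = 1.9149
Projection = [-1.0, 1.9149]
Squared diffs: [4.0651, 0.0]
Distance = sqrt(4.0651) = 2.0162


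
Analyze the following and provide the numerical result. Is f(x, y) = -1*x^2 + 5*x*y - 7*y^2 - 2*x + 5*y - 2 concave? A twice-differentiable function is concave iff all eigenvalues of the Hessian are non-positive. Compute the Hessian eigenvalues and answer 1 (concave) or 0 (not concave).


The Hessian of f(x,y) = -1*x^2 + 5*x*y - 7*y^2 - 2*x + 5*y - 2 is:
H = [[-2, 5], [5, -14]]
Trace = -2 - 14 = -16
Determinant = -2*-14 - (5)^2 = 3
Discriminant = (-16)^2 - 4*3 = 244.0
Eigenvalues: lambda_1 = -15.8102, lambda_2 = -0.1898
The function is concave.

1


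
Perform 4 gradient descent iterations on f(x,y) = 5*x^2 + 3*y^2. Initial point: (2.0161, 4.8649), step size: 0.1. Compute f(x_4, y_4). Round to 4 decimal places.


Gradient descent on f(x,y) = 5*x^2 + 3*y^2.
Starting point: (2.0161, 4.8649), alpha = 0.1
Step 1: grad_x = 2*5*2.0161 = 20.161, grad_y = 2*3*4.8649 = 29.1894
  x_1 = 2.0161 - 0.1*20.161 = 0.0
  y_1 = 4.8649 - 0.1*29.1894 = 1.946
Step 2: grad_x = 2*5*0.0 = 0.0, grad_y = 2*3*1.946 = 11.6758
  x_2 = 0.0 - 0.1*0.0 = 0.0
  y_2 = 1.946 - 0.1*11.6758 = 0.7784
Step 3: grad_x = 2*5*0.0 = 0.0, grad_y = 2*3*0.7784 = 4.6703
  x_3 = 0.0 - 0.1*0.0 = 0.0
  y_3 = 0.7784 - 0.1*4.6703 = 0.3114
Step 4: grad_x = 2*5*0.0 = 0.0, grad_y = 2*3*0.3114 = 1.8681
  x_4 = 0.0 - 0.1*0.0 = 0.0
  y_4 = 0.3114 - 0.1*1.8681 = 0.1245
f(0.0, 0.1245) = 5*0.0^2 + 3*0.1245^2 = 0.0465
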